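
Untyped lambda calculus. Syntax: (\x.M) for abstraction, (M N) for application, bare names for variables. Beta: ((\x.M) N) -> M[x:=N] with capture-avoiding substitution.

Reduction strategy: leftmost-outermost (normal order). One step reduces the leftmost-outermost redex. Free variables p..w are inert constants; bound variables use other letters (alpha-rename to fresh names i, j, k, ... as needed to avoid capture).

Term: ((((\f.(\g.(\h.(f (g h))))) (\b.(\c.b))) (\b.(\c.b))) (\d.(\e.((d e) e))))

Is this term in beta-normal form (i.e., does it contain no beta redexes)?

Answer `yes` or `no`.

Answer: no

Derivation:
Term: ((((\f.(\g.(\h.(f (g h))))) (\b.(\c.b))) (\b.(\c.b))) (\d.(\e.((d e) e))))
Found 1 beta redex(es).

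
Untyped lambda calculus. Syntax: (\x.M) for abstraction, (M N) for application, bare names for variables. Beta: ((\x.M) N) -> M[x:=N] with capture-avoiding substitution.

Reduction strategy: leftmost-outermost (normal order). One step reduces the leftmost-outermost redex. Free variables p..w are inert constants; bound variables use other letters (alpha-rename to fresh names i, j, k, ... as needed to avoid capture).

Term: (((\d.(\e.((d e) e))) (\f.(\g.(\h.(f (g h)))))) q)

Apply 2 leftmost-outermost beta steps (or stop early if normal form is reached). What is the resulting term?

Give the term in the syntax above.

Step 0: (((\d.(\e.((d e) e))) (\f.(\g.(\h.(f (g h)))))) q)
Step 1: ((\e.(((\f.(\g.(\h.(f (g h))))) e) e)) q)
Step 2: (((\f.(\g.(\h.(f (g h))))) q) q)

Answer: (((\f.(\g.(\h.(f (g h))))) q) q)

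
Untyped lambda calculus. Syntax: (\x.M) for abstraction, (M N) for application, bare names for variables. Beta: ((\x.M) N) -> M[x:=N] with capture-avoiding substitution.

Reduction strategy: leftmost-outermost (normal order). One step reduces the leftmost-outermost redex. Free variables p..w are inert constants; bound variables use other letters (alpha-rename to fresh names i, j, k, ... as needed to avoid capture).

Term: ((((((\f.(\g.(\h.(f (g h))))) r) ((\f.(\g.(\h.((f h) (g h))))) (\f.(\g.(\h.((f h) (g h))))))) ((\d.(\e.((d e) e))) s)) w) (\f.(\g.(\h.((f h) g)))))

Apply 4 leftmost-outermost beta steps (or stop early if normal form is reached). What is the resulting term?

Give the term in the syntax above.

Answer: (((r ((\g.(\h.(((\f.(\g.(\h.((f h) (g h))))) h) (g h)))) ((\d.(\e.((d e) e))) s))) w) (\f.(\g.(\h.((f h) g)))))

Derivation:
Step 0: ((((((\f.(\g.(\h.(f (g h))))) r) ((\f.(\g.(\h.((f h) (g h))))) (\f.(\g.(\h.((f h) (g h))))))) ((\d.(\e.((d e) e))) s)) w) (\f.(\g.(\h.((f h) g)))))
Step 1: (((((\g.(\h.(r (g h)))) ((\f.(\g.(\h.((f h) (g h))))) (\f.(\g.(\h.((f h) (g h))))))) ((\d.(\e.((d e) e))) s)) w) (\f.(\g.(\h.((f h) g)))))
Step 2: ((((\h.(r (((\f.(\g.(\h.((f h) (g h))))) (\f.(\g.(\h.((f h) (g h)))))) h))) ((\d.(\e.((d e) e))) s)) w) (\f.(\g.(\h.((f h) g)))))
Step 3: (((r (((\f.(\g.(\h.((f h) (g h))))) (\f.(\g.(\h.((f h) (g h)))))) ((\d.(\e.((d e) e))) s))) w) (\f.(\g.(\h.((f h) g)))))
Step 4: (((r ((\g.(\h.(((\f.(\g.(\h.((f h) (g h))))) h) (g h)))) ((\d.(\e.((d e) e))) s))) w) (\f.(\g.(\h.((f h) g)))))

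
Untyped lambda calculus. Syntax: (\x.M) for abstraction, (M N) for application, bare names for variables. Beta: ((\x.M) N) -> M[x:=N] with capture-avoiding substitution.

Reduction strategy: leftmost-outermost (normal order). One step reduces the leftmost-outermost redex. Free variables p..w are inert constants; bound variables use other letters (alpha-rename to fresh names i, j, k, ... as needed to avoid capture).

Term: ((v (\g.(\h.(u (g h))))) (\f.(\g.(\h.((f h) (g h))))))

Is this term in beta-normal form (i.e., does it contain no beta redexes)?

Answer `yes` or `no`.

Term: ((v (\g.(\h.(u (g h))))) (\f.(\g.(\h.((f h) (g h))))))
No beta redexes found.

Answer: yes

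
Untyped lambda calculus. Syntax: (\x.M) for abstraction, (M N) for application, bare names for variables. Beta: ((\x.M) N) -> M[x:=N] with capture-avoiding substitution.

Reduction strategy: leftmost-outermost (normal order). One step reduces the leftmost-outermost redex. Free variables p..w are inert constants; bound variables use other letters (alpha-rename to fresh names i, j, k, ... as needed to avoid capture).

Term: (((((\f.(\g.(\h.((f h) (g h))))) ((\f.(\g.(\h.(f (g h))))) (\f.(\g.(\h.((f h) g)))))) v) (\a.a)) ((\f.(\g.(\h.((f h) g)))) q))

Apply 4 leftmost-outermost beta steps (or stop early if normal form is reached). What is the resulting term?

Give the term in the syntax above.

Answer: ((((\g.(\h.((\f.(\g.(\h.((f h) g)))) (g h)))) (\a.a)) (v (\a.a))) ((\f.(\g.(\h.((f h) g)))) q))

Derivation:
Step 0: (((((\f.(\g.(\h.((f h) (g h))))) ((\f.(\g.(\h.(f (g h))))) (\f.(\g.(\h.((f h) g)))))) v) (\a.a)) ((\f.(\g.(\h.((f h) g)))) q))
Step 1: ((((\g.(\h.((((\f.(\g.(\h.(f (g h))))) (\f.(\g.(\h.((f h) g))))) h) (g h)))) v) (\a.a)) ((\f.(\g.(\h.((f h) g)))) q))
Step 2: (((\h.((((\f.(\g.(\h.(f (g h))))) (\f.(\g.(\h.((f h) g))))) h) (v h))) (\a.a)) ((\f.(\g.(\h.((f h) g)))) q))
Step 3: (((((\f.(\g.(\h.(f (g h))))) (\f.(\g.(\h.((f h) g))))) (\a.a)) (v (\a.a))) ((\f.(\g.(\h.((f h) g)))) q))
Step 4: ((((\g.(\h.((\f.(\g.(\h.((f h) g)))) (g h)))) (\a.a)) (v (\a.a))) ((\f.(\g.(\h.((f h) g)))) q))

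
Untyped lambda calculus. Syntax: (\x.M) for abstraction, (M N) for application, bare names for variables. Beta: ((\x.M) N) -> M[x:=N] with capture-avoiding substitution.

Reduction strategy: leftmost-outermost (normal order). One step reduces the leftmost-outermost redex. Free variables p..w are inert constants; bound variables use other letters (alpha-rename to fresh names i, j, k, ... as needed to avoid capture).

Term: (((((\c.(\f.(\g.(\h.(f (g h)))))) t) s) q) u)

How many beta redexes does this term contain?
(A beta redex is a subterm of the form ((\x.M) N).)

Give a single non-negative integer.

Term: (((((\c.(\f.(\g.(\h.(f (g h)))))) t) s) q) u)
  Redex: ((\c.(\f.(\g.(\h.(f (g h)))))) t)
Total redexes: 1

Answer: 1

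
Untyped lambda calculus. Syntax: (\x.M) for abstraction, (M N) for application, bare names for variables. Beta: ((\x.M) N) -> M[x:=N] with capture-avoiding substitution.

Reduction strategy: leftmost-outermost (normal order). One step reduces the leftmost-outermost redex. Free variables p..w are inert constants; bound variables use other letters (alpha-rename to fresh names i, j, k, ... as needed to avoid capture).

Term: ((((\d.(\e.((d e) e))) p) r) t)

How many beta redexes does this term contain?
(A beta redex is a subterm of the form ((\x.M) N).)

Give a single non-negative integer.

Term: ((((\d.(\e.((d e) e))) p) r) t)
  Redex: ((\d.(\e.((d e) e))) p)
Total redexes: 1

Answer: 1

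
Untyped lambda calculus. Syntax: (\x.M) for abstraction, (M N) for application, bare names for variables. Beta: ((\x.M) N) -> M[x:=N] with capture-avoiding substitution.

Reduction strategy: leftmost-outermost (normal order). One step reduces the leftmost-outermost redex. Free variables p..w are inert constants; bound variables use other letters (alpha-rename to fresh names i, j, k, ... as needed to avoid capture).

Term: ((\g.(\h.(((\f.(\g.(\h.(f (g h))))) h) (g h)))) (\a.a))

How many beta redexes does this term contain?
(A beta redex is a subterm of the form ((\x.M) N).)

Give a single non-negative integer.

Term: ((\g.(\h.(((\f.(\g.(\h.(f (g h))))) h) (g h)))) (\a.a))
  Redex: ((\g.(\h.(((\f.(\g.(\h.(f (g h))))) h) (g h)))) (\a.a))
  Redex: ((\f.(\g.(\h.(f (g h))))) h)
Total redexes: 2

Answer: 2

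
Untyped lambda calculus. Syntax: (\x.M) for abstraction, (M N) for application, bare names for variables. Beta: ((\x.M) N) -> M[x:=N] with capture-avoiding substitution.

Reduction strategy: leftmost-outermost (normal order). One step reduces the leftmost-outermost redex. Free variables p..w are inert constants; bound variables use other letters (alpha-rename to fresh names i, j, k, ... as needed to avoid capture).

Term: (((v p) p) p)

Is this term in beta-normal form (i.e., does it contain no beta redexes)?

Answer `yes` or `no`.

Term: (((v p) p) p)
No beta redexes found.

Answer: yes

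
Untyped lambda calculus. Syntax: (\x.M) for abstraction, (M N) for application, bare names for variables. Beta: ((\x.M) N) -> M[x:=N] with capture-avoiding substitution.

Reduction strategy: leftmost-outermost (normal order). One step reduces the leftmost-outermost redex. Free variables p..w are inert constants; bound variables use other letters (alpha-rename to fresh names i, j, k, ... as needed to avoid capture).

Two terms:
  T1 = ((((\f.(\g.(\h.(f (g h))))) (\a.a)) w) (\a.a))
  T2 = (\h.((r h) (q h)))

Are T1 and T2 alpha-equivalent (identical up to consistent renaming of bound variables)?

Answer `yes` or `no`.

Answer: no

Derivation:
Term 1: ((((\f.(\g.(\h.(f (g h))))) (\a.a)) w) (\a.a))
Term 2: (\h.((r h) (q h)))
Alpha-equivalence: compare structure up to binder renaming.
Result: False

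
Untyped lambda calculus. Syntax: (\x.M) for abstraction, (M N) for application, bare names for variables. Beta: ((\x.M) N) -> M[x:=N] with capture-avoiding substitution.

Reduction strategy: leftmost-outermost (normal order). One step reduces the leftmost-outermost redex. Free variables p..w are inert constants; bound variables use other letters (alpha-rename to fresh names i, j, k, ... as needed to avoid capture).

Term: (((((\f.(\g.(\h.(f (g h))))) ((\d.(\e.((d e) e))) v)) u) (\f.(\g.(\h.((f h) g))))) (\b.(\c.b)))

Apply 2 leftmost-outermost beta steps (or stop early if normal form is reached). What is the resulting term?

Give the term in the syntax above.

Answer: (((\h.(((\d.(\e.((d e) e))) v) (u h))) (\f.(\g.(\h.((f h) g))))) (\b.(\c.b)))

Derivation:
Step 0: (((((\f.(\g.(\h.(f (g h))))) ((\d.(\e.((d e) e))) v)) u) (\f.(\g.(\h.((f h) g))))) (\b.(\c.b)))
Step 1: ((((\g.(\h.(((\d.(\e.((d e) e))) v) (g h)))) u) (\f.(\g.(\h.((f h) g))))) (\b.(\c.b)))
Step 2: (((\h.(((\d.(\e.((d e) e))) v) (u h))) (\f.(\g.(\h.((f h) g))))) (\b.(\c.b)))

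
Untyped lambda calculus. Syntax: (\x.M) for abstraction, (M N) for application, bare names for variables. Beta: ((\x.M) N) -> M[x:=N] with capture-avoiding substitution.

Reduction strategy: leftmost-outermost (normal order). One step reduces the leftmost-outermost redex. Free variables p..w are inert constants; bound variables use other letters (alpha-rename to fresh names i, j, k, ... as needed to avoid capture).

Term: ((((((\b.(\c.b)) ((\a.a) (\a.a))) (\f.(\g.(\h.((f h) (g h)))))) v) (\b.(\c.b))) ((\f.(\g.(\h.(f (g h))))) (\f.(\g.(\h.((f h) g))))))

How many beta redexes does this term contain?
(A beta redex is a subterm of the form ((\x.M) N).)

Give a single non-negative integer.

Term: ((((((\b.(\c.b)) ((\a.a) (\a.a))) (\f.(\g.(\h.((f h) (g h)))))) v) (\b.(\c.b))) ((\f.(\g.(\h.(f (g h))))) (\f.(\g.(\h.((f h) g))))))
  Redex: ((\b.(\c.b)) ((\a.a) (\a.a)))
  Redex: ((\a.a) (\a.a))
  Redex: ((\f.(\g.(\h.(f (g h))))) (\f.(\g.(\h.((f h) g)))))
Total redexes: 3

Answer: 3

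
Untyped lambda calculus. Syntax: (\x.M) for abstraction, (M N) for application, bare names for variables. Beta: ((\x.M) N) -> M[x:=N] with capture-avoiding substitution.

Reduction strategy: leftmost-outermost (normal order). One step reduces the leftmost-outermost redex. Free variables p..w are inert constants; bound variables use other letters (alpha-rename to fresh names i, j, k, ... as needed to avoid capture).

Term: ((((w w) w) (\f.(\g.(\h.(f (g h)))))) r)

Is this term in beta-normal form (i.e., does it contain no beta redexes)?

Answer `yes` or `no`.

Answer: yes

Derivation:
Term: ((((w w) w) (\f.(\g.(\h.(f (g h)))))) r)
No beta redexes found.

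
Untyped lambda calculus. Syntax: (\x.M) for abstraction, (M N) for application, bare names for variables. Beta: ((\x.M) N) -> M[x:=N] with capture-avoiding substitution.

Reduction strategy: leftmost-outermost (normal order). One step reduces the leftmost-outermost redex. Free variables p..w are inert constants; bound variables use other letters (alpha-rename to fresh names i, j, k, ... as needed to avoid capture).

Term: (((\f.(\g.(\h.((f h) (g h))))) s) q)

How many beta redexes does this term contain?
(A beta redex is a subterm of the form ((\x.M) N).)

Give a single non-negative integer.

Answer: 1

Derivation:
Term: (((\f.(\g.(\h.((f h) (g h))))) s) q)
  Redex: ((\f.(\g.(\h.((f h) (g h))))) s)
Total redexes: 1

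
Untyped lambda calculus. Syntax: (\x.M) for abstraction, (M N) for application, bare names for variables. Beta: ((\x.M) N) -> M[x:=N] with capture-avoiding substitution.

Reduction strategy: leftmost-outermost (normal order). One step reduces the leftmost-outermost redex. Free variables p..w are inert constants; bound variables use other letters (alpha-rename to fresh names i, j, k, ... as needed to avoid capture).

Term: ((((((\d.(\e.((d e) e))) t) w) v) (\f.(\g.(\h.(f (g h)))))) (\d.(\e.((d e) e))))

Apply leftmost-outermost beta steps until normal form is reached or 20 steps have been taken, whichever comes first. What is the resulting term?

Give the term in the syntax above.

Answer: (((((t w) w) v) (\f.(\g.(\h.(f (g h)))))) (\d.(\e.((d e) e))))

Derivation:
Step 0: ((((((\d.(\e.((d e) e))) t) w) v) (\f.(\g.(\h.(f (g h)))))) (\d.(\e.((d e) e))))
Step 1: (((((\e.((t e) e)) w) v) (\f.(\g.(\h.(f (g h)))))) (\d.(\e.((d e) e))))
Step 2: (((((t w) w) v) (\f.(\g.(\h.(f (g h)))))) (\d.(\e.((d e) e))))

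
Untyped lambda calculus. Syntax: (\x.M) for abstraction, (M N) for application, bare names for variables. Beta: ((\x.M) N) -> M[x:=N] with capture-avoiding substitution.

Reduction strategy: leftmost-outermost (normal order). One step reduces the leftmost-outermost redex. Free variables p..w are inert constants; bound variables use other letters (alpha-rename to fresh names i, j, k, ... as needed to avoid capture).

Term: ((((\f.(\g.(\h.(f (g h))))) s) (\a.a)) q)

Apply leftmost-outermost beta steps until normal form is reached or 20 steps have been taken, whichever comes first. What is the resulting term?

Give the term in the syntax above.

Answer: (s q)

Derivation:
Step 0: ((((\f.(\g.(\h.(f (g h))))) s) (\a.a)) q)
Step 1: (((\g.(\h.(s (g h)))) (\a.a)) q)
Step 2: ((\h.(s ((\a.a) h))) q)
Step 3: (s ((\a.a) q))
Step 4: (s q)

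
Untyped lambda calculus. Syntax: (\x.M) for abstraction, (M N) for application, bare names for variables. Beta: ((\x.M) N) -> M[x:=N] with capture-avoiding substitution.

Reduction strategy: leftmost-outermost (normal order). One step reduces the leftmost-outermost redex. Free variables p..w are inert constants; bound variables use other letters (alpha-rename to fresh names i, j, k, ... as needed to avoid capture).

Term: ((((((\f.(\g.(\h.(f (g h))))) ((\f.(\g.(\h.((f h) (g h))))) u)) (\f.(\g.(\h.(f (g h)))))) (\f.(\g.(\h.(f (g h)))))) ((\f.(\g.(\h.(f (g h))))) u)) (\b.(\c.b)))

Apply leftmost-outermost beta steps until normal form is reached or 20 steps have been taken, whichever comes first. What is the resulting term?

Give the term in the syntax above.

Step 0: ((((((\f.(\g.(\h.(f (g h))))) ((\f.(\g.(\h.((f h) (g h))))) u)) (\f.(\g.(\h.(f (g h)))))) (\f.(\g.(\h.(f (g h)))))) ((\f.(\g.(\h.(f (g h))))) u)) (\b.(\c.b)))
Step 1: (((((\g.(\h.(((\f.(\g.(\h.((f h) (g h))))) u) (g h)))) (\f.(\g.(\h.(f (g h)))))) (\f.(\g.(\h.(f (g h)))))) ((\f.(\g.(\h.(f (g h))))) u)) (\b.(\c.b)))
Step 2: ((((\h.(((\f.(\g.(\h.((f h) (g h))))) u) ((\f.(\g.(\h.(f (g h))))) h))) (\f.(\g.(\h.(f (g h)))))) ((\f.(\g.(\h.(f (g h))))) u)) (\b.(\c.b)))
Step 3: (((((\f.(\g.(\h.((f h) (g h))))) u) ((\f.(\g.(\h.(f (g h))))) (\f.(\g.(\h.(f (g h))))))) ((\f.(\g.(\h.(f (g h))))) u)) (\b.(\c.b)))
Step 4: ((((\g.(\h.((u h) (g h)))) ((\f.(\g.(\h.(f (g h))))) (\f.(\g.(\h.(f (g h))))))) ((\f.(\g.(\h.(f (g h))))) u)) (\b.(\c.b)))
Step 5: (((\h.((u h) (((\f.(\g.(\h.(f (g h))))) (\f.(\g.(\h.(f (g h)))))) h))) ((\f.(\g.(\h.(f (g h))))) u)) (\b.(\c.b)))
Step 6: (((u ((\f.(\g.(\h.(f (g h))))) u)) (((\f.(\g.(\h.(f (g h))))) (\f.(\g.(\h.(f (g h)))))) ((\f.(\g.(\h.(f (g h))))) u))) (\b.(\c.b)))
Step 7: (((u (\g.(\h.(u (g h))))) (((\f.(\g.(\h.(f (g h))))) (\f.(\g.(\h.(f (g h)))))) ((\f.(\g.(\h.(f (g h))))) u))) (\b.(\c.b)))
Step 8: (((u (\g.(\h.(u (g h))))) ((\g.(\h.((\f.(\g.(\h.(f (g h))))) (g h)))) ((\f.(\g.(\h.(f (g h))))) u))) (\b.(\c.b)))
Step 9: (((u (\g.(\h.(u (g h))))) (\h.((\f.(\g.(\h.(f (g h))))) (((\f.(\g.(\h.(f (g h))))) u) h)))) (\b.(\c.b)))
Step 10: (((u (\g.(\h.(u (g h))))) (\h.(\g.(\i.((((\f.(\g.(\h.(f (g h))))) u) h) (g i)))))) (\b.(\c.b)))
Step 11: (((u (\g.(\h.(u (g h))))) (\h.(\g.(\i.(((\g.(\h.(u (g h)))) h) (g i)))))) (\b.(\c.b)))
Step 12: (((u (\g.(\h.(u (g h))))) (\h.(\g.(\i.((\i.(u (h i))) (g i)))))) (\b.(\c.b)))
Step 13: (((u (\g.(\h.(u (g h))))) (\h.(\g.(\i.(u (h (g i))))))) (\b.(\c.b)))

Answer: (((u (\g.(\h.(u (g h))))) (\h.(\g.(\i.(u (h (g i))))))) (\b.(\c.b)))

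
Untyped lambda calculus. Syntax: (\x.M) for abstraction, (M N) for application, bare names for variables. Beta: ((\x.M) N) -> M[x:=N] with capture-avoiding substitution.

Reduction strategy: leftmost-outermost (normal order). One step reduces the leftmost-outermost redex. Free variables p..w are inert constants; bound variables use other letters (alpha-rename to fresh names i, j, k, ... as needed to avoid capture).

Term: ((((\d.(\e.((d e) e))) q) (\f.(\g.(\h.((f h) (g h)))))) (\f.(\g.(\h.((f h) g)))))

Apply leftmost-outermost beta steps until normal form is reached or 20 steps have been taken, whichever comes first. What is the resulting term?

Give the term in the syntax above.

Answer: (((q (\f.(\g.(\h.((f h) (g h)))))) (\f.(\g.(\h.((f h) (g h)))))) (\f.(\g.(\h.((f h) g)))))

Derivation:
Step 0: ((((\d.(\e.((d e) e))) q) (\f.(\g.(\h.((f h) (g h)))))) (\f.(\g.(\h.((f h) g)))))
Step 1: (((\e.((q e) e)) (\f.(\g.(\h.((f h) (g h)))))) (\f.(\g.(\h.((f h) g)))))
Step 2: (((q (\f.(\g.(\h.((f h) (g h)))))) (\f.(\g.(\h.((f h) (g h)))))) (\f.(\g.(\h.((f h) g)))))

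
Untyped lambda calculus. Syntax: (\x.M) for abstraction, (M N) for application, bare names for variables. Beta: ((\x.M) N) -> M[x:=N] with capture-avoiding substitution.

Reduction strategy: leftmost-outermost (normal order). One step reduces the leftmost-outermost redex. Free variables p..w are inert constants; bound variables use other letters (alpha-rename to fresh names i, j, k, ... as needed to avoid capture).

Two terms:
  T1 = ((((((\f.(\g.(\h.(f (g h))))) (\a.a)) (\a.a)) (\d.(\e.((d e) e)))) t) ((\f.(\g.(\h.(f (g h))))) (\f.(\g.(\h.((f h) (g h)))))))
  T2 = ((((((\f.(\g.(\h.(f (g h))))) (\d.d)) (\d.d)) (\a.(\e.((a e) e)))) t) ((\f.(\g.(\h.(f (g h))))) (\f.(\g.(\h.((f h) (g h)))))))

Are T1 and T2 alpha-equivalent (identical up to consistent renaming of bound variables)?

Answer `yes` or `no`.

Answer: yes

Derivation:
Term 1: ((((((\f.(\g.(\h.(f (g h))))) (\a.a)) (\a.a)) (\d.(\e.((d e) e)))) t) ((\f.(\g.(\h.(f (g h))))) (\f.(\g.(\h.((f h) (g h)))))))
Term 2: ((((((\f.(\g.(\h.(f (g h))))) (\d.d)) (\d.d)) (\a.(\e.((a e) e)))) t) ((\f.(\g.(\h.(f (g h))))) (\f.(\g.(\h.((f h) (g h)))))))
Alpha-equivalence: compare structure up to binder renaming.
Result: True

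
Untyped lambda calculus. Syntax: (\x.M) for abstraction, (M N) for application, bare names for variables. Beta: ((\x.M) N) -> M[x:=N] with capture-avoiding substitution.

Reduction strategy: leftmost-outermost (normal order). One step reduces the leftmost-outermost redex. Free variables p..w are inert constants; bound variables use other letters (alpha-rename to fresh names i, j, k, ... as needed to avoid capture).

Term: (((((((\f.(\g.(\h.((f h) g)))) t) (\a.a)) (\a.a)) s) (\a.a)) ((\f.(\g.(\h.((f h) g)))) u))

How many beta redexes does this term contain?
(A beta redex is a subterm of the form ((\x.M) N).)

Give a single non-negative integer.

Answer: 2

Derivation:
Term: (((((((\f.(\g.(\h.((f h) g)))) t) (\a.a)) (\a.a)) s) (\a.a)) ((\f.(\g.(\h.((f h) g)))) u))
  Redex: ((\f.(\g.(\h.((f h) g)))) t)
  Redex: ((\f.(\g.(\h.((f h) g)))) u)
Total redexes: 2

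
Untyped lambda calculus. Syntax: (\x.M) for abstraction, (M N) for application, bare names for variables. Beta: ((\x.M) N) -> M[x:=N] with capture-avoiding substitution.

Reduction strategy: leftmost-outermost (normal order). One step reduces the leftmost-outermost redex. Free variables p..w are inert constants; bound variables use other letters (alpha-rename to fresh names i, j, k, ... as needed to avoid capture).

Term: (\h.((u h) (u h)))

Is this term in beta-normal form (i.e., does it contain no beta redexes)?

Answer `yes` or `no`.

Answer: yes

Derivation:
Term: (\h.((u h) (u h)))
No beta redexes found.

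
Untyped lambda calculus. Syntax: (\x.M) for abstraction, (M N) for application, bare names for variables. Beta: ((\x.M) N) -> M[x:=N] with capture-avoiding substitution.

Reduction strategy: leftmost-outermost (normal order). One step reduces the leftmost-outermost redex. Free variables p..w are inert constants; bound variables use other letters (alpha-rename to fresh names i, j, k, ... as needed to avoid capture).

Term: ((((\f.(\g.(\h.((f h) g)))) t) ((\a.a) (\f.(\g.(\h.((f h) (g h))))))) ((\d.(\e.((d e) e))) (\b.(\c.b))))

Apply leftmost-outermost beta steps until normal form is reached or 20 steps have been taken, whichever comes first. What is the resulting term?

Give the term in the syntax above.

Step 0: ((((\f.(\g.(\h.((f h) g)))) t) ((\a.a) (\f.(\g.(\h.((f h) (g h))))))) ((\d.(\e.((d e) e))) (\b.(\c.b))))
Step 1: (((\g.(\h.((t h) g))) ((\a.a) (\f.(\g.(\h.((f h) (g h))))))) ((\d.(\e.((d e) e))) (\b.(\c.b))))
Step 2: ((\h.((t h) ((\a.a) (\f.(\g.(\h.((f h) (g h)))))))) ((\d.(\e.((d e) e))) (\b.(\c.b))))
Step 3: ((t ((\d.(\e.((d e) e))) (\b.(\c.b)))) ((\a.a) (\f.(\g.(\h.((f h) (g h)))))))
Step 4: ((t (\e.(((\b.(\c.b)) e) e))) ((\a.a) (\f.(\g.(\h.((f h) (g h)))))))
Step 5: ((t (\e.((\c.e) e))) ((\a.a) (\f.(\g.(\h.((f h) (g h)))))))
Step 6: ((t (\e.e)) ((\a.a) (\f.(\g.(\h.((f h) (g h)))))))
Step 7: ((t (\e.e)) (\f.(\g.(\h.((f h) (g h))))))

Answer: ((t (\e.e)) (\f.(\g.(\h.((f h) (g h))))))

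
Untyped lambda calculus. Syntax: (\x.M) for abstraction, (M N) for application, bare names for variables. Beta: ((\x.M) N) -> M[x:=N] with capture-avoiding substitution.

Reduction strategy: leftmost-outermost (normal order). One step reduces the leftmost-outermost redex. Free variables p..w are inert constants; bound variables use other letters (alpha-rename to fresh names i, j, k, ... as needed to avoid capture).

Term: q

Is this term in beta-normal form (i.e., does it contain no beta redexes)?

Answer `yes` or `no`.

Term: q
No beta redexes found.

Answer: yes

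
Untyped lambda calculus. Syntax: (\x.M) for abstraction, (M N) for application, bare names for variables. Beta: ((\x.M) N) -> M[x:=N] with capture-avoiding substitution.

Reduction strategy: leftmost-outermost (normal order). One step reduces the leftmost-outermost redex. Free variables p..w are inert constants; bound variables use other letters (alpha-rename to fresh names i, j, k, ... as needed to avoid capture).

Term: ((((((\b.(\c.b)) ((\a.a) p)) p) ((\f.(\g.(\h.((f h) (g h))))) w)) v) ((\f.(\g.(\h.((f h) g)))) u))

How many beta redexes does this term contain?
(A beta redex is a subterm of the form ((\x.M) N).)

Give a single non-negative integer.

Answer: 4

Derivation:
Term: ((((((\b.(\c.b)) ((\a.a) p)) p) ((\f.(\g.(\h.((f h) (g h))))) w)) v) ((\f.(\g.(\h.((f h) g)))) u))
  Redex: ((\b.(\c.b)) ((\a.a) p))
  Redex: ((\a.a) p)
  Redex: ((\f.(\g.(\h.((f h) (g h))))) w)
  Redex: ((\f.(\g.(\h.((f h) g)))) u)
Total redexes: 4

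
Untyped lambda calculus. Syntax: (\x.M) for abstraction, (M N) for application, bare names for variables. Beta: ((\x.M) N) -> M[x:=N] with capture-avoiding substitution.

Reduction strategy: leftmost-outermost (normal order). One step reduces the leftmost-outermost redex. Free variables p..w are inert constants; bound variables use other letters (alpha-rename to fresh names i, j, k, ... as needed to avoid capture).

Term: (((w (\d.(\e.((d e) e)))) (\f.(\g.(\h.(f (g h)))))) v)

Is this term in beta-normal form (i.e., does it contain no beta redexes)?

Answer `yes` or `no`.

Answer: yes

Derivation:
Term: (((w (\d.(\e.((d e) e)))) (\f.(\g.(\h.(f (g h)))))) v)
No beta redexes found.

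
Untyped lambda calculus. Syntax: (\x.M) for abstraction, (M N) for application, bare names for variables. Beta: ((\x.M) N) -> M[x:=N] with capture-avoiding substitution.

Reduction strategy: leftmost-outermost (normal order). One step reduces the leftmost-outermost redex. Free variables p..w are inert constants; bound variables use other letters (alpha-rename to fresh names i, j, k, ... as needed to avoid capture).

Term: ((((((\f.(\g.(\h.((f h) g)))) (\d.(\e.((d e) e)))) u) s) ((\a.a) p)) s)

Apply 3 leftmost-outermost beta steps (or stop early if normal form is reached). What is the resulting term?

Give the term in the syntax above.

Answer: (((((\d.(\e.((d e) e))) s) u) ((\a.a) p)) s)

Derivation:
Step 0: ((((((\f.(\g.(\h.((f h) g)))) (\d.(\e.((d e) e)))) u) s) ((\a.a) p)) s)
Step 1: (((((\g.(\h.(((\d.(\e.((d e) e))) h) g))) u) s) ((\a.a) p)) s)
Step 2: ((((\h.(((\d.(\e.((d e) e))) h) u)) s) ((\a.a) p)) s)
Step 3: (((((\d.(\e.((d e) e))) s) u) ((\a.a) p)) s)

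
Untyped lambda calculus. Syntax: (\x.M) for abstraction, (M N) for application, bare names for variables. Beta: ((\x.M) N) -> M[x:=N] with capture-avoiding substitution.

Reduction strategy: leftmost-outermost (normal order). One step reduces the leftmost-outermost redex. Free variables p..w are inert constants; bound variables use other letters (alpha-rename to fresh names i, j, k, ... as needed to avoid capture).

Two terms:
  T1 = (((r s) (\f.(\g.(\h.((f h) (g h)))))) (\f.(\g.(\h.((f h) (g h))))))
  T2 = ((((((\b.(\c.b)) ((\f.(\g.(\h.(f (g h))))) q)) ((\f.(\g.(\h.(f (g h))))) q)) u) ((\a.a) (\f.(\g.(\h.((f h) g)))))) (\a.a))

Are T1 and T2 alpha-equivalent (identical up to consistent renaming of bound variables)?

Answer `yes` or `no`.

Answer: no

Derivation:
Term 1: (((r s) (\f.(\g.(\h.((f h) (g h)))))) (\f.(\g.(\h.((f h) (g h))))))
Term 2: ((((((\b.(\c.b)) ((\f.(\g.(\h.(f (g h))))) q)) ((\f.(\g.(\h.(f (g h))))) q)) u) ((\a.a) (\f.(\g.(\h.((f h) g)))))) (\a.a))
Alpha-equivalence: compare structure up to binder renaming.
Result: False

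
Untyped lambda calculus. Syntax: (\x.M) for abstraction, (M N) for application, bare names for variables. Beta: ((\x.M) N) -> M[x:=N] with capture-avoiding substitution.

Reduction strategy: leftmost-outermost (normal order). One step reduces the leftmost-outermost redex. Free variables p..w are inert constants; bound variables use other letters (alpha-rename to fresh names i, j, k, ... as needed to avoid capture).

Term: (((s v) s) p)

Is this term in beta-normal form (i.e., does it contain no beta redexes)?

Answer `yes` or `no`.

Term: (((s v) s) p)
No beta redexes found.

Answer: yes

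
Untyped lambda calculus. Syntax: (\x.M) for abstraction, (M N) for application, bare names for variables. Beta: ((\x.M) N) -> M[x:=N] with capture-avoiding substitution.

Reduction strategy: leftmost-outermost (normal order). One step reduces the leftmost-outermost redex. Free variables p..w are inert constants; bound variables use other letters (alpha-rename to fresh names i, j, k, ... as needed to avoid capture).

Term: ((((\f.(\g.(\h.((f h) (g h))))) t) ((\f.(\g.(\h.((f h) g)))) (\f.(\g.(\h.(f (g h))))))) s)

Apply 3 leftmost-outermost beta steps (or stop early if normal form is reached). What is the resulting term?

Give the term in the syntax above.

Step 0: ((((\f.(\g.(\h.((f h) (g h))))) t) ((\f.(\g.(\h.((f h) g)))) (\f.(\g.(\h.(f (g h))))))) s)
Step 1: (((\g.(\h.((t h) (g h)))) ((\f.(\g.(\h.((f h) g)))) (\f.(\g.(\h.(f (g h))))))) s)
Step 2: ((\h.((t h) (((\f.(\g.(\h.((f h) g)))) (\f.(\g.(\h.(f (g h)))))) h))) s)
Step 3: ((t s) (((\f.(\g.(\h.((f h) g)))) (\f.(\g.(\h.(f (g h)))))) s))

Answer: ((t s) (((\f.(\g.(\h.((f h) g)))) (\f.(\g.(\h.(f (g h)))))) s))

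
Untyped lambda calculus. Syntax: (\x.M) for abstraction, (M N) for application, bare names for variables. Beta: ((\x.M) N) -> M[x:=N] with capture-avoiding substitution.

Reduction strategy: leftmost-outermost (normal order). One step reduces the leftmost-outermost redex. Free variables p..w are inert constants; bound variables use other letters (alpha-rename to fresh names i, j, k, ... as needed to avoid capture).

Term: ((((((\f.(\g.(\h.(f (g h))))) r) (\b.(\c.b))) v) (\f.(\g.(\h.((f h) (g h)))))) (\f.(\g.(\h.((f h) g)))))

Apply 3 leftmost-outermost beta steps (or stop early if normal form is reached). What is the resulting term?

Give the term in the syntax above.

Answer: (((r ((\b.(\c.b)) v)) (\f.(\g.(\h.((f h) (g h)))))) (\f.(\g.(\h.((f h) g)))))

Derivation:
Step 0: ((((((\f.(\g.(\h.(f (g h))))) r) (\b.(\c.b))) v) (\f.(\g.(\h.((f h) (g h)))))) (\f.(\g.(\h.((f h) g)))))
Step 1: (((((\g.(\h.(r (g h)))) (\b.(\c.b))) v) (\f.(\g.(\h.((f h) (g h)))))) (\f.(\g.(\h.((f h) g)))))
Step 2: ((((\h.(r ((\b.(\c.b)) h))) v) (\f.(\g.(\h.((f h) (g h)))))) (\f.(\g.(\h.((f h) g)))))
Step 3: (((r ((\b.(\c.b)) v)) (\f.(\g.(\h.((f h) (g h)))))) (\f.(\g.(\h.((f h) g)))))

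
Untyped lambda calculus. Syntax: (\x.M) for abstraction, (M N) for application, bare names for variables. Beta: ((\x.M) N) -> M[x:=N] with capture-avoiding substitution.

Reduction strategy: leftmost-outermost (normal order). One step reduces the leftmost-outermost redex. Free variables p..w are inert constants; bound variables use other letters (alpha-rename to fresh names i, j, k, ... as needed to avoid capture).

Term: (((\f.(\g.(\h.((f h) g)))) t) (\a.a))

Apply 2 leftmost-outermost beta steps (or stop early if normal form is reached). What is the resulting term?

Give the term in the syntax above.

Step 0: (((\f.(\g.(\h.((f h) g)))) t) (\a.a))
Step 1: ((\g.(\h.((t h) g))) (\a.a))
Step 2: (\h.((t h) (\a.a)))

Answer: (\h.((t h) (\a.a)))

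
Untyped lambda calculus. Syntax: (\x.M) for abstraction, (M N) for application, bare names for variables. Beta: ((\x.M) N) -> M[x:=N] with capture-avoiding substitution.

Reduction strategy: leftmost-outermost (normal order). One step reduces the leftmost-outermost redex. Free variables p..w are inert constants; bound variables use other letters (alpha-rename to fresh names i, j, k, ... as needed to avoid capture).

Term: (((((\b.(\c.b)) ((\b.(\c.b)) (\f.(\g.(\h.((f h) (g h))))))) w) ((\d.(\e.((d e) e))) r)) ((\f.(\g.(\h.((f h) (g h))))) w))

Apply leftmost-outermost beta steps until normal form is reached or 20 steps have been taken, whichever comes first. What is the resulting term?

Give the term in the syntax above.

Step 0: (((((\b.(\c.b)) ((\b.(\c.b)) (\f.(\g.(\h.((f h) (g h))))))) w) ((\d.(\e.((d e) e))) r)) ((\f.(\g.(\h.((f h) (g h))))) w))
Step 1: ((((\c.((\b.(\c.b)) (\f.(\g.(\h.((f h) (g h))))))) w) ((\d.(\e.((d e) e))) r)) ((\f.(\g.(\h.((f h) (g h))))) w))
Step 2: ((((\b.(\c.b)) (\f.(\g.(\h.((f h) (g h)))))) ((\d.(\e.((d e) e))) r)) ((\f.(\g.(\h.((f h) (g h))))) w))
Step 3: (((\c.(\f.(\g.(\h.((f h) (g h)))))) ((\d.(\e.((d e) e))) r)) ((\f.(\g.(\h.((f h) (g h))))) w))
Step 4: ((\f.(\g.(\h.((f h) (g h))))) ((\f.(\g.(\h.((f h) (g h))))) w))
Step 5: (\g.(\h.((((\f.(\g.(\h.((f h) (g h))))) w) h) (g h))))
Step 6: (\g.(\h.(((\g.(\h.((w h) (g h)))) h) (g h))))
Step 7: (\g.(\h.((\i.((w i) (h i))) (g h))))
Step 8: (\g.(\h.((w (g h)) (h (g h)))))

Answer: (\g.(\h.((w (g h)) (h (g h)))))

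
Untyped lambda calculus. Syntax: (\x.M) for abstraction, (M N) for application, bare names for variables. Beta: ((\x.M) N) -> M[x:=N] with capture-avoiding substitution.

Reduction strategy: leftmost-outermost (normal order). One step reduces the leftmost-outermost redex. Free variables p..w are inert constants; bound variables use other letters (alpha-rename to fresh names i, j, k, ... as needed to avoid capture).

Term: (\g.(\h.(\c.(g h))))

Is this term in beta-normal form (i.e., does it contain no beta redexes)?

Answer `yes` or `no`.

Answer: yes

Derivation:
Term: (\g.(\h.(\c.(g h))))
No beta redexes found.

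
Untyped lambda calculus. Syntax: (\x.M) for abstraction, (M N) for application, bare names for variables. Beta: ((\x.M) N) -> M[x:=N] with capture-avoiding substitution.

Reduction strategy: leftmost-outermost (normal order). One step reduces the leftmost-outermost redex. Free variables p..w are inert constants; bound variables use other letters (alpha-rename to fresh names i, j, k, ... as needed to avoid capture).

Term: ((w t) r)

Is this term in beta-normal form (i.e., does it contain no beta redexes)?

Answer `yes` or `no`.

Answer: yes

Derivation:
Term: ((w t) r)
No beta redexes found.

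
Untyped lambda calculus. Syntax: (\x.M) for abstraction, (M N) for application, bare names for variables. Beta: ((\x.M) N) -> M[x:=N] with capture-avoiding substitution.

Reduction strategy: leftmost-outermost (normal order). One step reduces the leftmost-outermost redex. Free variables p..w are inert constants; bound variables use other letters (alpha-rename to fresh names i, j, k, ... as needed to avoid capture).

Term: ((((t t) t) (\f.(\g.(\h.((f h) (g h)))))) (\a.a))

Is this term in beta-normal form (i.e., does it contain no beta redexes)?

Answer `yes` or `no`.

Term: ((((t t) t) (\f.(\g.(\h.((f h) (g h)))))) (\a.a))
No beta redexes found.

Answer: yes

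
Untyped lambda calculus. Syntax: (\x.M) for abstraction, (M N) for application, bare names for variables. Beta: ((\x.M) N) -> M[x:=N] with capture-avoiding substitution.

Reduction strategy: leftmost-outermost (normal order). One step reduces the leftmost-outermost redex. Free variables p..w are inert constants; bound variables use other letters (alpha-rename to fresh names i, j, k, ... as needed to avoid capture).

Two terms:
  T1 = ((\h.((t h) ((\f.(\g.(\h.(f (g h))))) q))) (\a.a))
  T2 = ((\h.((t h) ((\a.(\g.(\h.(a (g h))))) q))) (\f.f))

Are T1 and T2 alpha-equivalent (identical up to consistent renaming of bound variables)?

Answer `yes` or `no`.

Answer: yes

Derivation:
Term 1: ((\h.((t h) ((\f.(\g.(\h.(f (g h))))) q))) (\a.a))
Term 2: ((\h.((t h) ((\a.(\g.(\h.(a (g h))))) q))) (\f.f))
Alpha-equivalence: compare structure up to binder renaming.
Result: True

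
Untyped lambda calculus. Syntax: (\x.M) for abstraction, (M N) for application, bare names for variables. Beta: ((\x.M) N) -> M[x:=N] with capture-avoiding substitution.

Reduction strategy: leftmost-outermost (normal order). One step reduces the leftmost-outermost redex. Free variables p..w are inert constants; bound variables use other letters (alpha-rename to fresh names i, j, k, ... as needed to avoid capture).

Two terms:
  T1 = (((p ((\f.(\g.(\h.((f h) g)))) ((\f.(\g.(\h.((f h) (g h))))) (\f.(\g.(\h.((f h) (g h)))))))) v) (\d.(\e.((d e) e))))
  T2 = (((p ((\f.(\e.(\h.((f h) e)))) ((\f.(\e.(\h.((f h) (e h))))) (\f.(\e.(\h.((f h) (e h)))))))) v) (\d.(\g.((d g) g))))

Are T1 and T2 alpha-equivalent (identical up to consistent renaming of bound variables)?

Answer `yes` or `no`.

Answer: yes

Derivation:
Term 1: (((p ((\f.(\g.(\h.((f h) g)))) ((\f.(\g.(\h.((f h) (g h))))) (\f.(\g.(\h.((f h) (g h)))))))) v) (\d.(\e.((d e) e))))
Term 2: (((p ((\f.(\e.(\h.((f h) e)))) ((\f.(\e.(\h.((f h) (e h))))) (\f.(\e.(\h.((f h) (e h)))))))) v) (\d.(\g.((d g) g))))
Alpha-equivalence: compare structure up to binder renaming.
Result: True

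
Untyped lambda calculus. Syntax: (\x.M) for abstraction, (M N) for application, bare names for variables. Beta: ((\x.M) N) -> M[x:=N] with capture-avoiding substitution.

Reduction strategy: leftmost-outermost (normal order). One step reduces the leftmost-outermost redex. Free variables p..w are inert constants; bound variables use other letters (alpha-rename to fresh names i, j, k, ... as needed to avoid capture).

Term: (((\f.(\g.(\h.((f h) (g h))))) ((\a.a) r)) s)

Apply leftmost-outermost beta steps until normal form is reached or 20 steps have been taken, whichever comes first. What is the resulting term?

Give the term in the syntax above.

Step 0: (((\f.(\g.(\h.((f h) (g h))))) ((\a.a) r)) s)
Step 1: ((\g.(\h.((((\a.a) r) h) (g h)))) s)
Step 2: (\h.((((\a.a) r) h) (s h)))
Step 3: (\h.((r h) (s h)))

Answer: (\h.((r h) (s h)))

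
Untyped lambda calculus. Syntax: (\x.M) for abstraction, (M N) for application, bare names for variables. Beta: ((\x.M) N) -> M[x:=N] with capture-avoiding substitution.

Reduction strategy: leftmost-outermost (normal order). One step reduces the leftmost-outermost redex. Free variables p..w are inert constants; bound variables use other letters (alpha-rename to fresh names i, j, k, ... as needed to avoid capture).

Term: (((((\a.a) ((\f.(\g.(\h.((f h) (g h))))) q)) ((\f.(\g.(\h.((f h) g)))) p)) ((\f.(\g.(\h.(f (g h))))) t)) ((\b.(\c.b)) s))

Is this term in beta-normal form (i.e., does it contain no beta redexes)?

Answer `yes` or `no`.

Term: (((((\a.a) ((\f.(\g.(\h.((f h) (g h))))) q)) ((\f.(\g.(\h.((f h) g)))) p)) ((\f.(\g.(\h.(f (g h))))) t)) ((\b.(\c.b)) s))
Found 5 beta redex(es).

Answer: no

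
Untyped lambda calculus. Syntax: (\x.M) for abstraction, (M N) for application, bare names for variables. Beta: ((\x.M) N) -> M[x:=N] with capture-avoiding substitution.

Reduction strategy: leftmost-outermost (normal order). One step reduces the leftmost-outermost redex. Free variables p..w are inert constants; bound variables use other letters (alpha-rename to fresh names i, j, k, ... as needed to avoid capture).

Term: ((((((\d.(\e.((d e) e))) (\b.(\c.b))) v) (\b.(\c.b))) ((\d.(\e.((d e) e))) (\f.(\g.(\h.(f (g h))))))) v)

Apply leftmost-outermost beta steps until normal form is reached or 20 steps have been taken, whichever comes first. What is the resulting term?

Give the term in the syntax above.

Answer: (((v (\b.(\c.b))) (\e.(\h.(e (e h))))) v)

Derivation:
Step 0: ((((((\d.(\e.((d e) e))) (\b.(\c.b))) v) (\b.(\c.b))) ((\d.(\e.((d e) e))) (\f.(\g.(\h.(f (g h))))))) v)
Step 1: (((((\e.(((\b.(\c.b)) e) e)) v) (\b.(\c.b))) ((\d.(\e.((d e) e))) (\f.(\g.(\h.(f (g h))))))) v)
Step 2: ((((((\b.(\c.b)) v) v) (\b.(\c.b))) ((\d.(\e.((d e) e))) (\f.(\g.(\h.(f (g h))))))) v)
Step 3: (((((\c.v) v) (\b.(\c.b))) ((\d.(\e.((d e) e))) (\f.(\g.(\h.(f (g h))))))) v)
Step 4: (((v (\b.(\c.b))) ((\d.(\e.((d e) e))) (\f.(\g.(\h.(f (g h))))))) v)
Step 5: (((v (\b.(\c.b))) (\e.(((\f.(\g.(\h.(f (g h))))) e) e))) v)
Step 6: (((v (\b.(\c.b))) (\e.((\g.(\h.(e (g h)))) e))) v)
Step 7: (((v (\b.(\c.b))) (\e.(\h.(e (e h))))) v)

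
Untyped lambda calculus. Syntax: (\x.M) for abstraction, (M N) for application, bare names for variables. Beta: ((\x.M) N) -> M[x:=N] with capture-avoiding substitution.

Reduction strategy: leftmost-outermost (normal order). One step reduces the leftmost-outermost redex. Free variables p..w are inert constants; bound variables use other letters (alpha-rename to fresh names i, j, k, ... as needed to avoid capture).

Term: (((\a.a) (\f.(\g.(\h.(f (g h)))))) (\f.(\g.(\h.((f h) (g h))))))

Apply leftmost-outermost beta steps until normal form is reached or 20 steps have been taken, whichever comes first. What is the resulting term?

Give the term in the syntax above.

Answer: (\g.(\h.(\i.(\j.(((g h) j) (i j))))))

Derivation:
Step 0: (((\a.a) (\f.(\g.(\h.(f (g h)))))) (\f.(\g.(\h.((f h) (g h))))))
Step 1: ((\f.(\g.(\h.(f (g h))))) (\f.(\g.(\h.((f h) (g h))))))
Step 2: (\g.(\h.((\f.(\g.(\h.((f h) (g h))))) (g h))))
Step 3: (\g.(\h.(\i.(\j.(((g h) j) (i j))))))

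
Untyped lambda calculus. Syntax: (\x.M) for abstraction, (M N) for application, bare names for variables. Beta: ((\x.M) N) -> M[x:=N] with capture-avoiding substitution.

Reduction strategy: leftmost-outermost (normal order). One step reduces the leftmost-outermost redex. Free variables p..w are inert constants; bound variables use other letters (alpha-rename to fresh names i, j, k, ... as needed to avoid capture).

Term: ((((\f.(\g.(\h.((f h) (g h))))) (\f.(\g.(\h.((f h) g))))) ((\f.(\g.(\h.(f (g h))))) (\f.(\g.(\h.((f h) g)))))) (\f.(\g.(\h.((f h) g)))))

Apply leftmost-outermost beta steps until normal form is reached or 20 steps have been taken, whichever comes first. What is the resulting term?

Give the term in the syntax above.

Step 0: ((((\f.(\g.(\h.((f h) (g h))))) (\f.(\g.(\h.((f h) g))))) ((\f.(\g.(\h.(f (g h))))) (\f.(\g.(\h.((f h) g)))))) (\f.(\g.(\h.((f h) g)))))
Step 1: (((\g.(\h.(((\f.(\g.(\h.((f h) g)))) h) (g h)))) ((\f.(\g.(\h.(f (g h))))) (\f.(\g.(\h.((f h) g)))))) (\f.(\g.(\h.((f h) g)))))
Step 2: ((\h.(((\f.(\g.(\h.((f h) g)))) h) (((\f.(\g.(\h.(f (g h))))) (\f.(\g.(\h.((f h) g))))) h))) (\f.(\g.(\h.((f h) g)))))
Step 3: (((\f.(\g.(\h.((f h) g)))) (\f.(\g.(\h.((f h) g))))) (((\f.(\g.(\h.(f (g h))))) (\f.(\g.(\h.((f h) g))))) (\f.(\g.(\h.((f h) g))))))
Step 4: ((\g.(\h.(((\f.(\g.(\h.((f h) g)))) h) g))) (((\f.(\g.(\h.(f (g h))))) (\f.(\g.(\h.((f h) g))))) (\f.(\g.(\h.((f h) g))))))
Step 5: (\h.(((\f.(\g.(\h.((f h) g)))) h) (((\f.(\g.(\h.(f (g h))))) (\f.(\g.(\h.((f h) g))))) (\f.(\g.(\h.((f h) g)))))))
Step 6: (\h.((\g.(\i.((h i) g))) (((\f.(\g.(\h.(f (g h))))) (\f.(\g.(\h.((f h) g))))) (\f.(\g.(\h.((f h) g)))))))
Step 7: (\h.(\i.((h i) (((\f.(\g.(\h.(f (g h))))) (\f.(\g.(\h.((f h) g))))) (\f.(\g.(\h.((f h) g))))))))
Step 8: (\h.(\i.((h i) ((\g.(\h.((\f.(\g.(\h.((f h) g)))) (g h)))) (\f.(\g.(\h.((f h) g))))))))
Step 9: (\h.(\i.((h i) (\h.((\f.(\g.(\h.((f h) g)))) ((\f.(\g.(\h.((f h) g)))) h))))))
Step 10: (\h.(\i.((h i) (\h.(\g.(\i.((((\f.(\g.(\h.((f h) g)))) h) i) g)))))))
Step 11: (\h.(\i.((h i) (\h.(\g.(\i.(((\g.(\i.((h i) g))) i) g)))))))
Step 12: (\h.(\i.((h i) (\h.(\g.(\i.((\j.((h j) i)) g)))))))
Step 13: (\h.(\i.((h i) (\h.(\g.(\i.((h g) i)))))))

Answer: (\h.(\i.((h i) (\h.(\g.(\i.((h g) i)))))))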